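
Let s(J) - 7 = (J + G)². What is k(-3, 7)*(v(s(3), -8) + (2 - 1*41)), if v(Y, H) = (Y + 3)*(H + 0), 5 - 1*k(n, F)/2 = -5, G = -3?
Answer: -2380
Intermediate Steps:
k(n, F) = 20 (k(n, F) = 10 - 2*(-5) = 10 + 10 = 20)
s(J) = 7 + (-3 + J)² (s(J) = 7 + (J - 3)² = 7 + (-3 + J)²)
v(Y, H) = H*(3 + Y) (v(Y, H) = (3 + Y)*H = H*(3 + Y))
k(-3, 7)*(v(s(3), -8) + (2 - 1*41)) = 20*(-8*(3 + (7 + (-3 + 3)²)) + (2 - 1*41)) = 20*(-8*(3 + (7 + 0²)) + (2 - 41)) = 20*(-8*(3 + (7 + 0)) - 39) = 20*(-8*(3 + 7) - 39) = 20*(-8*10 - 39) = 20*(-80 - 39) = 20*(-119) = -2380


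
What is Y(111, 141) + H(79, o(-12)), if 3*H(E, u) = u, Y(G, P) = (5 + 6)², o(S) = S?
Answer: 117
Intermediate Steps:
Y(G, P) = 121 (Y(G, P) = 11² = 121)
H(E, u) = u/3
Y(111, 141) + H(79, o(-12)) = 121 + (⅓)*(-12) = 121 - 4 = 117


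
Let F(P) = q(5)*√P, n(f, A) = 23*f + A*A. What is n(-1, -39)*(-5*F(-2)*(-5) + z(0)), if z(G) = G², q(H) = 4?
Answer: 149800*I*√2 ≈ 2.1185e+5*I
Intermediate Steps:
n(f, A) = A² + 23*f (n(f, A) = 23*f + A² = A² + 23*f)
F(P) = 4*√P
n(-1, -39)*(-5*F(-2)*(-5) + z(0)) = ((-39)² + 23*(-1))*(-20*√(-2)*(-5) + 0²) = (1521 - 23)*(-20*I*√2*(-5) + 0) = 1498*(-20*I*√2*(-5) + 0) = 1498*(100*I*√2 + 0) = 1498*(100*I*√2) = 149800*I*√2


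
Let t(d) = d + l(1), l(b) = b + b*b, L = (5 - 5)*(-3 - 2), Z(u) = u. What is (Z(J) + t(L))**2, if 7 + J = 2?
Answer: 9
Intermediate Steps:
J = -5 (J = -7 + 2 = -5)
L = 0 (L = 0*(-5) = 0)
l(b) = b + b**2
t(d) = 2 + d (t(d) = d + 1*(1 + 1) = d + 1*2 = d + 2 = 2 + d)
(Z(J) + t(L))**2 = (-5 + (2 + 0))**2 = (-5 + 2)**2 = (-3)**2 = 9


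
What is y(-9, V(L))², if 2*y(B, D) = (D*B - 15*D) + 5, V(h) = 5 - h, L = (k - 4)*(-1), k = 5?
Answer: 19321/4 ≈ 4830.3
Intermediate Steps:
L = -1 (L = (5 - 4)*(-1) = 1*(-1) = -1)
y(B, D) = 5/2 - 15*D/2 + B*D/2 (y(B, D) = ((D*B - 15*D) + 5)/2 = ((B*D - 15*D) + 5)/2 = ((-15*D + B*D) + 5)/2 = (5 - 15*D + B*D)/2 = 5/2 - 15*D/2 + B*D/2)
y(-9, V(L))² = (5/2 - 15*(5 - 1*(-1))/2 + (½)*(-9)*(5 - 1*(-1)))² = (5/2 - 15*(5 + 1)/2 + (½)*(-9)*(5 + 1))² = (5/2 - 15/2*6 + (½)*(-9)*6)² = (5/2 - 45 - 27)² = (-139/2)² = 19321/4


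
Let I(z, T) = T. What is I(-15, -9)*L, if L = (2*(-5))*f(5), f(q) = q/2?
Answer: 225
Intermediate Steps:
f(q) = q/2 (f(q) = q*(½) = q/2)
L = -25 (L = (2*(-5))*((½)*5) = -10*5/2 = -25)
I(-15, -9)*L = -9*(-25) = 225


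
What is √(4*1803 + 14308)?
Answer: 4*√1345 ≈ 146.70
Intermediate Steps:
√(4*1803 + 14308) = √(7212 + 14308) = √21520 = 4*√1345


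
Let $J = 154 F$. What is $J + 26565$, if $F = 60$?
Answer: $35805$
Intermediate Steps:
$J = 9240$ ($J = 154 \cdot 60 = 9240$)
$J + 26565 = 9240 + 26565 = 35805$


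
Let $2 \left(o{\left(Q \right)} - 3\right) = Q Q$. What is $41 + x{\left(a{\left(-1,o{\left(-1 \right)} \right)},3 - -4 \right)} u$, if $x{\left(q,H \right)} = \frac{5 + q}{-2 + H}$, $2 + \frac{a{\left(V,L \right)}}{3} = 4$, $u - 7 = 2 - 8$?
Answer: $\frac{216}{5} \approx 43.2$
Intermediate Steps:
$o{\left(Q \right)} = 3 + \frac{Q^{2}}{2}$ ($o{\left(Q \right)} = 3 + \frac{Q Q}{2} = 3 + \frac{Q^{2}}{2}$)
$u = 1$ ($u = 7 + \left(2 - 8\right) = 7 - 6 = 1$)
$a{\left(V,L \right)} = 6$ ($a{\left(V,L \right)} = -6 + 3 \cdot 4 = -6 + 12 = 6$)
$x{\left(q,H \right)} = \frac{5 + q}{-2 + H}$
$41 + x{\left(a{\left(-1,o{\left(-1 \right)} \right)},3 - -4 \right)} u = 41 + \frac{5 + 6}{-2 + \left(3 - -4\right)} 1 = 41 + \frac{1}{-2 + \left(3 + 4\right)} 11 \cdot 1 = 41 + \frac{1}{-2 + 7} \cdot 11 \cdot 1 = 41 + \frac{1}{5} \cdot 11 \cdot 1 = 41 + \frac{11}{5} \cdot 1 = 41 + \frac{11}{5} = \frac{216}{5}$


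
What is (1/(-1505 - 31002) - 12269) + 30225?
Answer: 583695691/32507 ≈ 17956.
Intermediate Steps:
(1/(-1505 - 31002) - 12269) + 30225 = (1/(-32507) - 12269) + 30225 = (-1/32507 - 12269) + 30225 = -398828384/32507 + 30225 = 583695691/32507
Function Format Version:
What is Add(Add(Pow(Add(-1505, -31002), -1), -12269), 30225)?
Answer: Rational(583695691, 32507) ≈ 17956.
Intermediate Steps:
Add(Add(Pow(Add(-1505, -31002), -1), -12269), 30225) = Add(Add(Pow(-32507, -1), -12269), 30225) = Add(Add(Rational(-1, 32507), -12269), 30225) = Add(Rational(-398828384, 32507), 30225) = Rational(583695691, 32507)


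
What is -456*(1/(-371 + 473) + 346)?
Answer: -2682268/17 ≈ -1.5778e+5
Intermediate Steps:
-456*(1/(-371 + 473) + 346) = -456*(1/102 + 346) = -456*35293/102 = -2682268/17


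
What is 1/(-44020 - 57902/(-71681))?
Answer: -71681/3155339718 ≈ -2.2717e-5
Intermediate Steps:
1/(-44020 - 57902/(-71681)) = 1/(-44020 - 57902*(-1/71681)) = 1/(-44020 + 57902/71681) = 1/(-3155339718/71681) = -71681/3155339718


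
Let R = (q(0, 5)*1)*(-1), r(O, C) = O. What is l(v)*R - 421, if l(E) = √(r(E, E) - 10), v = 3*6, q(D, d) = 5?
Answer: -421 - 10*√2 ≈ -435.14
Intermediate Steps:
v = 18
l(E) = √(-10 + E) (l(E) = √(E - 10) = √(-10 + E))
R = -5 (R = (5*1)*(-1) = 5*(-1) = -5)
l(v)*R - 421 = √(-10 + 18)*(-5) - 421 = √8*(-5) - 421 = (2*√2)*(-5) - 421 = -10*√2 - 421 = -421 - 10*√2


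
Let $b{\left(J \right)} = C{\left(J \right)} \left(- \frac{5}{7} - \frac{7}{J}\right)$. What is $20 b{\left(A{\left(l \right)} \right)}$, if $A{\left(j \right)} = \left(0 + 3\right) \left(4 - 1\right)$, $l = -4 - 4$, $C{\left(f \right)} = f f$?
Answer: $- \frac{16920}{7} \approx -2417.1$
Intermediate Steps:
$C{\left(f \right)} = f^{2}$
$l = -8$ ($l = -4 - 4 = -8$)
$A{\left(j \right)} = 9$ ($A{\left(j \right)} = 3 \cdot 3 = 9$)
$b{\left(J \right)} = J^{2} \left(- \frac{5}{7} - \frac{7}{J}\right)$
$20 b{\left(A{\left(l \right)} \right)} = 20 \left(\left(- \frac{1}{7}\right) 9 \left(49 + 5 \cdot 9\right)\right) = 20 \left(\left(- \frac{1}{7}\right) 9 \left(49 + 45\right)\right) = 20 \left(\left(- \frac{1}{7}\right) 9 \cdot 94\right) = 20 \left(- \frac{846}{7}\right) = - \frac{16920}{7}$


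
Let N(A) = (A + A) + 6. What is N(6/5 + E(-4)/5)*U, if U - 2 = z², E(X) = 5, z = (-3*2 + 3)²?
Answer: 4316/5 ≈ 863.20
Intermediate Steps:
z = 9 (z = (-6 + 3)² = (-3)² = 9)
N(A) = 6 + 2*A (N(A) = 2*A + 6 = 6 + 2*A)
U = 83 (U = 2 + 9² = 2 + 81 = 83)
N(6/5 + E(-4)/5)*U = (6 + 2*(6/5 + 5/5))*83 = (6 + 2*(6*(⅕) + 5*(⅕)))*83 = (6 + 2*(6/5 + 1))*83 = (6 + 2*(11/5))*83 = (6 + 22/5)*83 = (52/5)*83 = 4316/5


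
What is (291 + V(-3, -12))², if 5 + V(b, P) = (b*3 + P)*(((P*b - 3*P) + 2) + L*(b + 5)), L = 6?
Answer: 2310400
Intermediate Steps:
V(b, P) = -5 + (P + 3*b)*(32 - 3*P + 6*b + P*b) (V(b, P) = -5 + (b*3 + P)*(((P*b - 3*P) + 2) + 6*(b + 5)) = -5 + (3*b + P)*(((-3*P + P*b) + 2) + 6*(5 + b)) = -5 + (P + 3*b)*((2 - 3*P + P*b) + (30 + 6*b)) = -5 + (P + 3*b)*(32 - 3*P + 6*b + P*b))
(291 + V(-3, -12))² = (291 + (-5 - 3*(-12)² + 18*(-3)² + 32*(-12) + 96*(-3) - 3*(-12)² - 3*(-12)*(-3) + 3*(-12)*(-3)²))² = (291 + (-5 - 3*144 + 18*9 - 384 - 288 - 3*144 - 108 + 3*(-12)*9))² = (291 + (-5 - 432 + 162 - 384 - 288 - 432 - 108 - 324))² = (291 - 1811)² = (-1520)² = 2310400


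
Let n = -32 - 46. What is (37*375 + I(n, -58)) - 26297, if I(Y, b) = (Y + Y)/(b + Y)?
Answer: -422309/34 ≈ -12421.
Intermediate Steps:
n = -78
I(Y, b) = 2*Y/(Y + b) (I(Y, b) = (2*Y)/(Y + b) = 2*Y/(Y + b))
(37*375 + I(n, -58)) - 26297 = (37*375 + 2*(-78)/(-78 - 58)) - 26297 = (13875 + 2*(-78)/(-136)) - 26297 = (13875 + 2*(-78)*(-1/136)) - 26297 = (13875 + 39/34) - 26297 = 471789/34 - 26297 = -422309/34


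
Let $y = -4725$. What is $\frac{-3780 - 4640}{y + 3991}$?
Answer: $\frac{4210}{367} \approx 11.471$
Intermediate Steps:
$\frac{-3780 - 4640}{y + 3991} = \frac{-3780 - 4640}{-4725 + 3991} = - \frac{8420}{-734} = \left(-8420\right) \left(- \frac{1}{734}\right) = \frac{4210}{367}$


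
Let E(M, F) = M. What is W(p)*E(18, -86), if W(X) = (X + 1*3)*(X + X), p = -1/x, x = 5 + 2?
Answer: -720/49 ≈ -14.694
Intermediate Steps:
x = 7
p = -⅐ (p = -1/7 = -1*⅐ = -⅐ ≈ -0.14286)
W(X) = 2*X*(3 + X) (W(X) = (X + 3)*(2*X) = (3 + X)*(2*X) = 2*X*(3 + X))
W(p)*E(18, -86) = (2*(-⅐)*(3 - ⅐))*18 = (2*(-⅐)*(20/7))*18 = -40/49*18 = -720/49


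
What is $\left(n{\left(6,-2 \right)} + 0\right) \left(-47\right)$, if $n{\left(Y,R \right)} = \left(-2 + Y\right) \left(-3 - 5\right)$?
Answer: $1504$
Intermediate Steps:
$n{\left(Y,R \right)} = 16 - 8 Y$ ($n{\left(Y,R \right)} = \left(-2 + Y\right) \left(-8\right) = 16 - 8 Y$)
$\left(n{\left(6,-2 \right)} + 0\right) \left(-47\right) = \left(\left(16 - 48\right) + 0\right) \left(-47\right) = \left(-32 + 0\right) \left(-47\right) = \left(-32\right) \left(-47\right) = 1504$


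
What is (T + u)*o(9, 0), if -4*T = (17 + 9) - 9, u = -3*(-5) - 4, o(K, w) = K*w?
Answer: 0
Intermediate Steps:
u = 11 (u = 15 - 4 = 11)
T = -17/4 (T = -((17 + 9) - 9)/4 = -(26 - 9)/4 = -¼*17 = -17/4 ≈ -4.2500)
(T + u)*o(9, 0) = (-17/4 + 11)*(9*0) = (27/4)*0 = 0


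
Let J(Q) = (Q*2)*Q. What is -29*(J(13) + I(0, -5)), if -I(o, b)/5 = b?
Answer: -10527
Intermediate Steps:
I(o, b) = -5*b
J(Q) = 2*Q² (J(Q) = (2*Q)*Q = 2*Q²)
-29*(J(13) + I(0, -5)) = -29*(2*13² - 5*(-5)) = -29*(2*169 + 25) = -29*(338 + 25) = -29*363 = -10527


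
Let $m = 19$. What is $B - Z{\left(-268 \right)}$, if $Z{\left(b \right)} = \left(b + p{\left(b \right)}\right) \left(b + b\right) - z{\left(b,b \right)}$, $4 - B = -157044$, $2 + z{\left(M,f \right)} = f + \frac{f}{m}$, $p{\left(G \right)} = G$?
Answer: $- \frac{2480110}{19} \approx -1.3053 \cdot 10^{5}$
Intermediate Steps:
$z{\left(M,f \right)} = -2 + \frac{20 f}{19}$ ($z{\left(M,f \right)} = -2 + \left(f + \frac{f}{19}\right) = -2 + \frac{20 f}{19}$)
$B = 157048$ ($B = 4 - -157044 = 4 + 157044 = 157048$)
$Z{\left(b \right)} = 2 + 4 b^{2} - \frac{20 b}{19}$ ($Z{\left(b \right)} = \left(b + b\right) \left(b + b\right) - \left(-2 + \frac{20 b}{19}\right) = 2 b 2 b - \left(-2 + \frac{20 b}{19}\right) = 4 b^{2} - \left(-2 + \frac{20 b}{19}\right) = 2 + 4 b^{2} - \frac{20 b}{19}$)
$B - Z{\left(-268 \right)} = 157048 - \left(2 + 4 \left(-268\right)^{2} - - \frac{5360}{19}\right) = 157048 - \left(2 + 4 \cdot 71824 + \frac{5360}{19}\right) = 157048 - \left(2 + 287296 + \frac{5360}{19}\right) = 157048 - \frac{5464022}{19} = - \frac{2480110}{19}$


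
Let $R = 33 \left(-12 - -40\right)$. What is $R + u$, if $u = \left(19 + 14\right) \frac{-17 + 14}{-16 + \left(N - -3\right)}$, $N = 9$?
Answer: $\frac{3795}{4} \approx 948.75$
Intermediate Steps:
$R = 924$ ($R = 33 \left(-12 + 40\right) = 33 \cdot 28 = 924$)
$u = \frac{99}{4}$ ($u = \left(19 + 14\right) \frac{-17 + 14}{-16 + \left(9 - -3\right)} = 33 \left(- \frac{3}{-16 + \left(9 + 3\right)}\right) = 33 \left(- \frac{3}{-16 + 12}\right) = 33 \left(- \frac{3}{-4}\right) = 33 \left(\left(-3\right) \left(- \frac{1}{4}\right)\right) = 33 \cdot \frac{3}{4} = \frac{99}{4} \approx 24.75$)
$R + u = 924 + \frac{99}{4} = \frac{3795}{4}$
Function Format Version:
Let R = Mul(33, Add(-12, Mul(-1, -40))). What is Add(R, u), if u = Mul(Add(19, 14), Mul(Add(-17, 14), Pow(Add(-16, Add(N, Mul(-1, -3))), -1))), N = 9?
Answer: Rational(3795, 4) ≈ 948.75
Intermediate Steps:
R = 924 (R = Mul(33, Add(-12, 40)) = Mul(33, 28) = 924)
u = Rational(99, 4) (u = Mul(Add(19, 14), Mul(Add(-17, 14), Pow(Add(-16, Add(9, Mul(-1, -3))), -1))) = Mul(33, Mul(-3, Pow(Add(-16, Add(9, 3)), -1))) = Mul(33, Mul(-3, Pow(Add(-16, 12), -1))) = Mul(33, Mul(-3, Pow(-4, -1))) = Mul(33, Mul(-3, Rational(-1, 4))) = Mul(33, Rational(3, 4)) = Rational(99, 4) ≈ 24.750)
Add(R, u) = Add(924, Rational(99, 4)) = Rational(3795, 4)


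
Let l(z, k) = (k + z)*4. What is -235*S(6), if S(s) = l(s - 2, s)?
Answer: -9400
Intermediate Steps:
l(z, k) = 4*k + 4*z
S(s) = -8 + 8*s (S(s) = 4*s + 4*(s - 2) = 4*s + 4*(-2 + s) = 4*s + (-8 + 4*s) = -8 + 8*s)
-235*S(6) = -235*(-8 + 8*6) = -235*(-8 + 48) = -235*40 = -9400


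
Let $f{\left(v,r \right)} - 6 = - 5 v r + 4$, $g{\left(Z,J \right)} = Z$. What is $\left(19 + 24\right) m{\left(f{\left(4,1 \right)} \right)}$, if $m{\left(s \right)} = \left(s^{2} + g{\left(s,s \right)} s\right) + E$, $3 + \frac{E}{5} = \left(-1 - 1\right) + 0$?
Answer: $7525$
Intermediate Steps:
$E = -25$ ($E = -15 + 5 \left(\left(-1 - 1\right) + 0\right) = -15 + 5 \left(-2 + 0\right) = -15 + 5 \left(-2\right) = -15 - 10 = -25$)
$f{\left(v,r \right)} = 10 - 5 r v$ ($f{\left(v,r \right)} = 6 + \left(- 5 v r + 4\right) = 6 - \left(-4 + 5 r v\right) = 10 - 5 r v$)
$m{\left(s \right)} = -25 + 2 s^{2}$ ($m{\left(s \right)} = \left(s^{2} + s s\right) - 25 = \left(s^{2} + s^{2}\right) - 25 = 2 s^{2} - 25 = -25 + 2 s^{2}$)
$\left(19 + 24\right) m{\left(f{\left(4,1 \right)} \right)} = \left(19 + 24\right) \left(-25 + 2 \left(10 - 5 \cdot 4\right)^{2}\right) = 43 \left(-25 + 2 \left(10 - 20\right)^{2}\right) = 43 \left(-25 + 2 \left(-10\right)^{2}\right) = 43 \left(-25 + 2 \cdot 100\right) = 43 \left(-25 + 200\right) = 43 \cdot 175 = 7525$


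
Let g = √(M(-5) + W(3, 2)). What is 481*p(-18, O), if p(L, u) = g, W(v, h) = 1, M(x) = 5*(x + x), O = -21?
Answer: 3367*I ≈ 3367.0*I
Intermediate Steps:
M(x) = 10*x (M(x) = 5*(2*x) = 10*x)
g = 7*I (g = √(10*(-5) + 1) = √(-50 + 1) = √(-49) = 7*I ≈ 7.0*I)
p(L, u) = 7*I
481*p(-18, O) = 481*(7*I) = 3367*I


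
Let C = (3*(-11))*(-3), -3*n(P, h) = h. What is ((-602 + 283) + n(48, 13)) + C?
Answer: -673/3 ≈ -224.33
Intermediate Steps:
n(P, h) = -h/3
C = 99 (C = -33*(-3) = 99)
((-602 + 283) + n(48, 13)) + C = ((-602 + 283) - ⅓*13) + 99 = (-319 - 13/3) + 99 = -970/3 + 99 = -673/3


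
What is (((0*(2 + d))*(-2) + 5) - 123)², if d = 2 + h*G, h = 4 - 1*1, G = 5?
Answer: 13924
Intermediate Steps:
h = 3 (h = 4 - 1 = 3)
d = 17 (d = 2 + 3*5 = 2 + 15 = 17)
(((0*(2 + d))*(-2) + 5) - 123)² = (((0*(2 + 17))*(-2) + 5) - 123)² = (((0*19)*(-2) + 5) - 123)² = ((0*(-2) + 5) - 123)² = ((0 + 5) - 123)² = (5 - 123)² = (-118)² = 13924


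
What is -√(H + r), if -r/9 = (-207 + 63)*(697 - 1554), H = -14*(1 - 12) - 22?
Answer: -2*I*√277635 ≈ -1053.8*I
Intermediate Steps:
H = 132 (H = -14*(-11) - 22 = 154 - 22 = 132)
r = -1110672 (r = -9*(-207 + 63)*(697 - 1554) = -(-1296)*(-857) = -9*123408 = -1110672)
-√(H + r) = -√(132 - 1110672) = -√(-1110540) = -2*I*√277635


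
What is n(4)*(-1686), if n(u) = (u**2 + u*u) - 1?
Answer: -52266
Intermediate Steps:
n(u) = -1 + 2*u**2 (n(u) = (u**2 + u**2) - 1 = 2*u**2 - 1 = -1 + 2*u**2)
n(4)*(-1686) = (-1 + 2*4**2)*(-1686) = (-1 + 2*16)*(-1686) = (-1 + 32)*(-1686) = 31*(-1686) = -52266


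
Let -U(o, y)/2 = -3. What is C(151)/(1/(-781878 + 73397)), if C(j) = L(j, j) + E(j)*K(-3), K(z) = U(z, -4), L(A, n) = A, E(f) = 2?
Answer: -115482403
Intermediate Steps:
U(o, y) = 6 (U(o, y) = -2*(-3) = 6)
K(z) = 6
C(j) = 12 + j (C(j) = j + 2*6 = j + 12 = 12 + j)
C(151)/(1/(-781878 + 73397)) = (12 + 151)/(1/(-781878 + 73397)) = 163/(1/(-708481)) = 163/(-1/708481) = 163*(-708481) = -115482403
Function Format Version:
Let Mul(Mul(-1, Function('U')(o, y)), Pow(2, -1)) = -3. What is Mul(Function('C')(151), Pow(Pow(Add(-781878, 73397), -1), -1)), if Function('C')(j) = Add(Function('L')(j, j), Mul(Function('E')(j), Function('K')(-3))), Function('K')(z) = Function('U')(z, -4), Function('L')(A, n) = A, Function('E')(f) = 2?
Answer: -115482403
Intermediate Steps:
Function('U')(o, y) = 6 (Function('U')(o, y) = Mul(-2, -3) = 6)
Function('K')(z) = 6
Function('C')(j) = Add(12, j) (Function('C')(j) = Add(j, Mul(2, 6)) = Add(j, 12) = Add(12, j))
Mul(Function('C')(151), Pow(Pow(Add(-781878, 73397), -1), -1)) = Mul(Add(12, 151), Pow(Pow(Add(-781878, 73397), -1), -1)) = Mul(163, Pow(Pow(-708481, -1), -1)) = Mul(163, Pow(Rational(-1, 708481), -1)) = Mul(163, -708481) = -115482403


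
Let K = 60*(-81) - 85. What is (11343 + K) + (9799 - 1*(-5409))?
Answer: 21606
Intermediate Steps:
K = -4945 (K = -4860 - 85 = -4945)
(11343 + K) + (9799 - 1*(-5409)) = (11343 - 4945) + (9799 - 1*(-5409)) = 6398 + (9799 + 5409) = 6398 + 15208 = 21606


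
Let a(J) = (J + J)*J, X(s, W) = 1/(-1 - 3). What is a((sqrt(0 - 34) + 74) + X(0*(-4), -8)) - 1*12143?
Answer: -10663/8 + 295*I*sqrt(34) ≈ -1332.9 + 1720.1*I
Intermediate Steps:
X(s, W) = -1/4 (X(s, W) = 1/(-4) = -1/4)
a(J) = 2*J**2 (a(J) = (2*J)*J = 2*J**2)
a((sqrt(0 - 34) + 74) + X(0*(-4), -8)) - 1*12143 = 2*((sqrt(0 - 34) + 74) - 1/4)**2 - 1*12143 = 2*((sqrt(-34) + 74) - 1/4)**2 - 12143 = 2*((I*sqrt(34) + 74) - 1/4)**2 - 12143 = 2*((74 + I*sqrt(34)) - 1/4)**2 - 12143 = 2*(295/4 + I*sqrt(34))**2 - 12143 = -12143 + 2*(295/4 + I*sqrt(34))**2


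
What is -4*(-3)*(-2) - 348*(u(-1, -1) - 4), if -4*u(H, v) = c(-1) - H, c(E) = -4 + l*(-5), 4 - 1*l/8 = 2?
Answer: -5853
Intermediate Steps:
l = 16 (l = 32 - 8*2 = 32 - 16 = 16)
c(E) = -84 (c(E) = -4 + 16*(-5) = -4 - 80 = -84)
u(H, v) = 21 + H/4 (u(H, v) = -(-84 - H)/4 = 21 + H/4)
-4*(-3)*(-2) - 348*(u(-1, -1) - 4) = -4*(-3)*(-2) - 348*((21 + (¼)*(-1)) - 4) = 12*(-2) - 348*((21 - ¼) - 4) = -24 - 348*(83/4 - 4) = -24 - 348*67/4 = -24 - 116*201/4 = -24 - 5829 = -5853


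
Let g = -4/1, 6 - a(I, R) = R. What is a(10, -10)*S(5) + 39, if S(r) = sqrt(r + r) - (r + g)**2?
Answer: 23 + 16*sqrt(10) ≈ 73.596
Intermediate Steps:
a(I, R) = 6 - R
g = -4 (g = -4*1 = -4)
S(r) = -(-4 + r)**2 + sqrt(2)*sqrt(r) (S(r) = sqrt(r + r) - (r - 4)**2 = sqrt(2*r) - (-4 + r)**2 = sqrt(2)*sqrt(r) - (-4 + r)**2 = -(-4 + r)**2 + sqrt(2)*sqrt(r))
a(10, -10)*S(5) + 39 = (6 - 1*(-10))*(-(-4 + 5)**2 + sqrt(2)*sqrt(5)) + 39 = (6 + 10)*(-1*1**2 + sqrt(10)) + 39 = 16*(-1*1 + sqrt(10)) + 39 = 16*(-1 + sqrt(10)) + 39 = (-16 + 16*sqrt(10)) + 39 = 23 + 16*sqrt(10)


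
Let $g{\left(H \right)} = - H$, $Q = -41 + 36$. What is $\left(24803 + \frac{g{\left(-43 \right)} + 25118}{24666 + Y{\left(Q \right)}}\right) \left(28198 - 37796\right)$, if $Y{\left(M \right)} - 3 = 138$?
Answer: $- \frac{1968591973612}{8269} \approx -2.3807 \cdot 10^{8}$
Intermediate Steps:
$Q = -5$
$Y{\left(M \right)} = 141$ ($Y{\left(M \right)} = 3 + 138 = 141$)
$\left(24803 + \frac{g{\left(-43 \right)} + 25118}{24666 + Y{\left(Q \right)}}\right) \left(28198 - 37796\right) = \left(24803 + \frac{\left(-1\right) \left(-43\right) + 25118}{24666 + 141}\right) \left(28198 - 37796\right) = \left(24803 + \frac{43 + 25118}{24807}\right) \left(-9598\right) = \left(24803 + 25161 \cdot \frac{1}{24807}\right) \left(-9598\right) = \left(24803 + \frac{8387}{8269}\right) \left(-9598\right) = \frac{205104394}{8269} \left(-9598\right) = - \frac{1968591973612}{8269}$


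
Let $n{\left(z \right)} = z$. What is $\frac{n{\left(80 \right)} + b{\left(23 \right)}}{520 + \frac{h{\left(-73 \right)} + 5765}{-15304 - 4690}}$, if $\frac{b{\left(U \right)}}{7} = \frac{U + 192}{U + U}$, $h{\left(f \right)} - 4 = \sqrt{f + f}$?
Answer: $\frac{538617471618395}{2483429319732741} + \frac{51834445 i \sqrt{146}}{2483429319732741} \approx 0.21688 + 2.522 \cdot 10^{-7} i$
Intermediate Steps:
$h{\left(f \right)} = 4 + \sqrt{2} \sqrt{f}$ ($h{\left(f \right)} = 4 + \sqrt{f + f} = 4 + \sqrt{2 f} = 4 + \sqrt{2} \sqrt{f}$)
$b{\left(U \right)} = \frac{7 \left(192 + U\right)}{2 U}$ ($b{\left(U \right)} = 7 \frac{U + 192}{U + U} = 7 \frac{192 + U}{2 U} = \frac{7 \left(192 + U\right)}{2 U}$)
$\frac{n{\left(80 \right)} + b{\left(23 \right)}}{520 + \frac{h{\left(-73 \right)} + 5765}{-15304 - 4690}} = \frac{80 + \left(\frac{7}{2} + \frac{672}{23}\right)}{520 + \frac{\left(4 + \sqrt{2} \sqrt{-73}\right) + 5765}{-15304 - 4690}} = \frac{80 + \left(\frac{7}{2} + 672 \cdot \frac{1}{23}\right)}{520 + \frac{\left(4 + \sqrt{2} i \sqrt{73}\right) + 5765}{-19994}} = \frac{80 + \left(\frac{7}{2} + \frac{672}{23}\right)}{520 + \left(\left(4 + i \sqrt{146}\right) + 5765\right) \left(- \frac{1}{19994}\right)} = \frac{80 + \frac{1505}{46}}{520 + \left(5769 + i \sqrt{146}\right) \left(- \frac{1}{19994}\right)} = \frac{5185}{46 \left(520 - \left(\frac{5769}{19994} + \frac{i \sqrt{146}}{19994}\right)\right)} = \frac{5185}{46 \left(\frac{10391111}{19994} - \frac{i \sqrt{146}}{19994}\right)}$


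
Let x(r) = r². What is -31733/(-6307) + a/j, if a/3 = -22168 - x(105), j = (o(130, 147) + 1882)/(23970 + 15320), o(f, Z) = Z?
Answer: -24675813959113/12796903 ≈ -1.9283e+6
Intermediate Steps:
j = 2029/39290 (j = (147 + 1882)/(23970 + 15320) = 2029/39290 ≈ 0.051642)
a = -99579 (a = 3*(-22168 - 1*105²) = 3*(-22168 - 1*11025) = 3*(-22168 - 11025) = 3*(-33193) = -99579)
-31733/(-6307) + a/j = -31733/(-6307) - 99579/2029/39290 = -31733*(-1/6307) - 99579*39290/2029 = 31733/6307 - 3912458910/2029 = -24675813959113/12796903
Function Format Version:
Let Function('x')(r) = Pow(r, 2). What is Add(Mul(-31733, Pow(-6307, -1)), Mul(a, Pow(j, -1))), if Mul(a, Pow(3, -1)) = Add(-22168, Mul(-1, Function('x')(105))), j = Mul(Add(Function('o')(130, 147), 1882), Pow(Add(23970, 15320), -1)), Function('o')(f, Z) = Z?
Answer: Rational(-24675813959113, 12796903) ≈ -1.9283e+6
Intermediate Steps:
j = Rational(2029, 39290) (j = Mul(Add(147, 1882), Pow(Add(23970, 15320), -1)) = Mul(2029, Pow(39290, -1)) = Mul(2029, Rational(1, 39290)) = Rational(2029, 39290) ≈ 0.051642)
a = -99579 (a = Mul(3, Add(-22168, Mul(-1, Pow(105, 2)))) = Mul(3, Add(-22168, Mul(-1, 11025))) = Mul(3, Add(-22168, -11025)) = Mul(3, -33193) = -99579)
Add(Mul(-31733, Pow(-6307, -1)), Mul(a, Pow(j, -1))) = Add(Mul(-31733, Pow(-6307, -1)), Mul(-99579, Pow(Rational(2029, 39290), -1))) = Add(Mul(-31733, Rational(-1, 6307)), Mul(-99579, Rational(39290, 2029))) = Add(Rational(31733, 6307), Rational(-3912458910, 2029)) = Rational(-24675813959113, 12796903)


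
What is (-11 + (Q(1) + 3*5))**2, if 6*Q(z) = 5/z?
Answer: 841/36 ≈ 23.361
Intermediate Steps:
Q(z) = 5/(6*z) (Q(z) = (5/z)/6 = 5/(6*z))
(-11 + (Q(1) + 3*5))**2 = (-11 + ((5/6)/1 + 3*5))**2 = (-11 + ((5/6)*1 + 15))**2 = (-11 + (5/6 + 15))**2 = (-11 + 95/6)**2 = (29/6)**2 = 841/36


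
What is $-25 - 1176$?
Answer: $-1201$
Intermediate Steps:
$-25 - 1176 = -1201$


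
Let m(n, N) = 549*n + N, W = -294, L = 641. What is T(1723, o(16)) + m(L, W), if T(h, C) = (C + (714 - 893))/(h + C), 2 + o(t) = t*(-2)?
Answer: 197959174/563 ≈ 3.5162e+5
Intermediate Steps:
m(n, N) = N + 549*n
o(t) = -2 - 2*t (o(t) = -2 + t*(-2) = -2 - 2*t)
T(h, C) = (-179 + C)/(C + h) (T(h, C) = (C - 179)/(C + h) = (-179 + C)/(C + h))
T(1723, o(16)) + m(L, W) = (-179 + (-2 - 2*16))/((-2 - 2*16) + 1723) + (-294 + 549*641) = (-179 + (-2 - 32))/((-2 - 32) + 1723) + (-294 + 351909) = (-179 - 34)/(-34 + 1723) + 351615 = -213/1689 + 351615 = (1/1689)*(-213) + 351615 = -71/563 + 351615 = 197959174/563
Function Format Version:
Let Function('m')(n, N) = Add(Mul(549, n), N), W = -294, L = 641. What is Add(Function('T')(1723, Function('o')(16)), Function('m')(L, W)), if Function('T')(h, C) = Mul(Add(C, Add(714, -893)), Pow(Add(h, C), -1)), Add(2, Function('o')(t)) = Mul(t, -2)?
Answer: Rational(197959174, 563) ≈ 3.5162e+5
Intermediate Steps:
Function('m')(n, N) = Add(N, Mul(549, n))
Function('o')(t) = Add(-2, Mul(-2, t)) (Function('o')(t) = Add(-2, Mul(t, -2)) = Add(-2, Mul(-2, t)))
Function('T')(h, C) = Mul(Pow(Add(C, h), -1), Add(-179, C)) (Function('T')(h, C) = Mul(Add(C, -179), Pow(Add(C, h), -1)) = Mul(Add(-179, C), Pow(Add(C, h), -1)) = Mul(Pow(Add(C, h), -1), Add(-179, C)))
Add(Function('T')(1723, Function('o')(16)), Function('m')(L, W)) = Add(Mul(Pow(Add(Add(-2, Mul(-2, 16)), 1723), -1), Add(-179, Add(-2, Mul(-2, 16)))), Add(-294, Mul(549, 641))) = Add(Mul(Pow(Add(Add(-2, -32), 1723), -1), Add(-179, Add(-2, -32))), Add(-294, 351909)) = Add(Mul(Pow(Add(-34, 1723), -1), Add(-179, -34)), 351615) = Add(Mul(Pow(1689, -1), -213), 351615) = Add(Mul(Rational(1, 1689), -213), 351615) = Add(Rational(-71, 563), 351615) = Rational(197959174, 563)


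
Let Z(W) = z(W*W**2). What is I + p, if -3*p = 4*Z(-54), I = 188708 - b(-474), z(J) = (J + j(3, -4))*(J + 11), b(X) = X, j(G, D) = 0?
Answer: -33057383074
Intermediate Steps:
z(J) = J*(11 + J) (z(J) = (J + 0)*(J + 11) = J*(11 + J))
Z(W) = W**3*(11 + W**3) (Z(W) = (W*W**2)*(11 + W*W**2) = W**3*(11 + W**3))
I = 189182 (I = 188708 - 1*(-474) = 188708 + 474 = 189182)
p = -33057572256 (p = -4*(-54)**3*(11 + (-54)**3)/3 = -4*(-157464*(11 - 157464))/3 = -4*(-157464*(-157453))/3 = -4*24793179192/3 = -1/3*99172716768 = -33057572256)
I + p = 189182 - 33057572256 = -33057383074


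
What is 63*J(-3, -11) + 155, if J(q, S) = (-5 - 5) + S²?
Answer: 7148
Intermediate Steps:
J(q, S) = -10 + S²
63*J(-3, -11) + 155 = 63*(-10 + (-11)²) + 155 = 63*(-10 + 121) + 155 = 63*111 + 155 = 6993 + 155 = 7148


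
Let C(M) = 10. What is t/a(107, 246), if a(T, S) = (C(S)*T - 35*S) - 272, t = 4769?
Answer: -4769/7812 ≈ -0.61047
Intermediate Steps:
a(T, S) = -272 - 35*S + 10*T (a(T, S) = (10*T - 35*S) - 272 = (-35*S + 10*T) - 272 = -272 - 35*S + 10*T)
t/a(107, 246) = 4769/(-272 - 35*246 + 10*107) = 4769/(-272 - 8610 + 1070) = 4769/(-7812) = 4769*(-1/7812) = -4769/7812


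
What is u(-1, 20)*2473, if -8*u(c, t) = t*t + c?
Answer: -986727/8 ≈ -1.2334e+5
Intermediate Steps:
u(c, t) = -c/8 - t²/8 (u(c, t) = -(t*t + c)/8 = -(t² + c)/8 = -(c + t²)/8 = -c/8 - t²/8)
u(-1, 20)*2473 = (-⅛*(-1) - ⅛*20²)*2473 = (⅛ - ⅛*400)*2473 = (⅛ - 50)*2473 = -399/8*2473 = -986727/8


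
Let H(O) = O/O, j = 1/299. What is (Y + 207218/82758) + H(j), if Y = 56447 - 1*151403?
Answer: -3929039336/41379 ≈ -94953.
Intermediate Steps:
Y = -94956 (Y = 56447 - 151403 = -94956)
j = 1/299 ≈ 0.0033445
H(O) = 1
(Y + 207218/82758) + H(j) = (-94956 + 207218/82758) + 1 = (-94956 + 207218*(1/82758)) + 1 = (-94956 + 103609/41379) + 1 = -3929080715/41379 + 1 = -3929039336/41379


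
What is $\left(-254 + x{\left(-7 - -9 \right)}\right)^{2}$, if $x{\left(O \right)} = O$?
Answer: $63504$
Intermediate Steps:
$\left(-254 + x{\left(-7 - -9 \right)}\right)^{2} = \left(-254 - -2\right)^{2} = \left(-254 + \left(-7 + 9\right)\right)^{2} = \left(-254 + 2\right)^{2} = \left(-252\right)^{2} = 63504$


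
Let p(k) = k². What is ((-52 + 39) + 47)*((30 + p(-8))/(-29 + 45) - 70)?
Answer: -8721/4 ≈ -2180.3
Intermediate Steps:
((-52 + 39) + 47)*((30 + p(-8))/(-29 + 45) - 70) = ((-52 + 39) + 47)*((30 + (-8)²)/(-29 + 45) - 70) = (-13 + 47)*((30 + 64)/16 - 70) = 34*(94*(1/16) - 70) = 34*(47/8 - 70) = 34*(-513/8) = -8721/4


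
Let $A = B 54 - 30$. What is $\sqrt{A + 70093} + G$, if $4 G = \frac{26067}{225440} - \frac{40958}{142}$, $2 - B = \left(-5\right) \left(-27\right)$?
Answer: $- \frac{4614935003}{64024960} + \sqrt{62881} \approx 178.68$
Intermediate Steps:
$B = -133$ ($B = 2 - \left(-5\right) \left(-27\right) = 2 - 135 = -133$)
$G = - \frac{4614935003}{64024960}$ ($G = \frac{\frac{26067}{225440} - \frac{40958}{142}}{4} = \frac{26067 \cdot \frac{1}{225440} - \frac{20479}{71}}{4} = \frac{\frac{26067}{225440} - \frac{20479}{71}}{4} = \frac{1}{4} \left(- \frac{4614935003}{16006240}\right) = - \frac{4614935003}{64024960} \approx -72.08$)
$A = -7212$ ($A = \left(-133\right) 54 - 30 = -7182 - 30 = -7212$)
$\sqrt{A + 70093} + G = \sqrt{-7212 + 70093} - \frac{4614935003}{64024960} = \sqrt{62881} - \frac{4614935003}{64024960} = - \frac{4614935003}{64024960} + \sqrt{62881}$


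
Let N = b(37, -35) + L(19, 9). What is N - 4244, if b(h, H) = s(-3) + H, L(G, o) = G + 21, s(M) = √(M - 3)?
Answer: -4239 + I*√6 ≈ -4239.0 + 2.4495*I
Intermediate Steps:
s(M) = √(-3 + M)
L(G, o) = 21 + G
b(h, H) = H + I*√6 (b(h, H) = √(-3 - 3) + H = √(-6) + H = I*√6 + H = H + I*√6)
N = 5 + I*√6 (N = (-35 + I*√6) + (21 + 19) = (-35 + I*√6) + 40 = 5 + I*√6 ≈ 5.0 + 2.4495*I)
N - 4244 = (5 + I*√6) - 4244 = -4239 + I*√6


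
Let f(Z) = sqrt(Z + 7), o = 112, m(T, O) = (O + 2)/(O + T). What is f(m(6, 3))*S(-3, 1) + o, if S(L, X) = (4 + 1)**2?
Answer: 112 + 50*sqrt(17)/3 ≈ 180.72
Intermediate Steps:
m(T, O) = (2 + O)/(O + T)
f(Z) = sqrt(7 + Z)
S(L, X) = 25 (S(L, X) = 5**2 = 25)
f(m(6, 3))*S(-3, 1) + o = sqrt(7 + (2 + 3)/(3 + 6))*25 + 112 = sqrt(7 + 5/9)*25 + 112 = sqrt(68/9)*25 + 112 = (2*sqrt(17)/3)*25 + 112 = 50*sqrt(17)/3 + 112 = 112 + 50*sqrt(17)/3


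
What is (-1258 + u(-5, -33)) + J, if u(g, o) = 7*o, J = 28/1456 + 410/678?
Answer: -26237093/17628 ≈ -1488.4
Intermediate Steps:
J = 10999/17628 (J = 28*(1/1456) + 410*(1/678) = 1/52 + 205/339 = 10999/17628 ≈ 0.62395)
(-1258 + u(-5, -33)) + J = (-1258 + 7*(-33)) + 10999/17628 = (-1258 - 231) + 10999/17628 = -1489 + 10999/17628 = -26237093/17628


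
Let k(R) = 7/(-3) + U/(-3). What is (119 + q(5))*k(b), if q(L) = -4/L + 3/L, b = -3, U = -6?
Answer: -198/5 ≈ -39.600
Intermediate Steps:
q(L) = -1/L
k(R) = -⅓ (k(R) = 7/(-3) - 6/(-3) = 7*(-⅓) - 6*(-⅓) = -7/3 + 2 = -⅓)
(119 + q(5))*k(b) = (119 - 1/5)*(-⅓) = (119 - 1*⅕)*(-⅓) = (119 - ⅕)*(-⅓) = (594/5)*(-⅓) = -198/5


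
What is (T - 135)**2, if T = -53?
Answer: 35344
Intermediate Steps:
(T - 135)**2 = (-53 - 135)**2 = (-188)**2 = 35344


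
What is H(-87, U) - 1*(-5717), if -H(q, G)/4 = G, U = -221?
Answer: 6601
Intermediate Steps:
H(q, G) = -4*G
H(-87, U) - 1*(-5717) = -4*(-221) - 1*(-5717) = 884 + 5717 = 6601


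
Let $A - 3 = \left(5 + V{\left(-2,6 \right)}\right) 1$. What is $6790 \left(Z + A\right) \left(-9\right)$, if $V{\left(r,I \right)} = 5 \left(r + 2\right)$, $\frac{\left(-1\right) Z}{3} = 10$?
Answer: $1344420$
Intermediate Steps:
$Z = -30$ ($Z = \left(-3\right) 10 = -30$)
$V{\left(r,I \right)} = 10 + 5 r$ ($V{\left(r,I \right)} = 5 \left(2 + r\right) = 10 + 5 r$)
$A = 8$ ($A = 3 + \left(5 + \left(10 + 5 \left(-2\right)\right)\right) 1 = 3 + \left(5 + \left(10 - 10\right)\right) 1 = 3 + \left(5 + 0\right) 1 = 3 + 5 \cdot 1 = 3 + 5 = 8$)
$6790 \left(Z + A\right) \left(-9\right) = 6790 \left(-30 + 8\right) \left(-9\right) = 6790 \left(\left(-22\right) \left(-9\right)\right) = 6790 \cdot 198 = 1344420$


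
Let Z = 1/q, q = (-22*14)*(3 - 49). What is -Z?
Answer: -1/14168 ≈ -7.0582e-5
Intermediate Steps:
q = 14168 (q = -308*(-46) = 14168)
Z = 1/14168 ≈ 7.0582e-5
-Z = -1*1/14168 = -1/14168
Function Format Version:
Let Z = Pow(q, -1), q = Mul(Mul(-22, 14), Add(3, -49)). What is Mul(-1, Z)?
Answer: Rational(-1, 14168) ≈ -7.0582e-5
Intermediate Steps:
q = 14168 (q = Mul(-308, -46) = 14168)
Z = Rational(1, 14168) (Z = Pow(14168, -1) = Rational(1, 14168) ≈ 7.0582e-5)
Mul(-1, Z) = Mul(-1, Rational(1, 14168)) = Rational(-1, 14168)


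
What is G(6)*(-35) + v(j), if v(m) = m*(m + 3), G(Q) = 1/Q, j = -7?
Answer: 133/6 ≈ 22.167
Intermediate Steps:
v(m) = m*(3 + m)
G(6)*(-35) + v(j) = -35/6 - 7*(3 - 7) = (⅙)*(-35) - 7*(-4) = -35/6 + 28 = 133/6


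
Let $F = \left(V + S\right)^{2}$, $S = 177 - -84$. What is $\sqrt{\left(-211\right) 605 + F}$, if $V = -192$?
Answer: $i \sqrt{122894} \approx 350.56 i$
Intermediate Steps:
$S = 261$ ($S = 177 + 84 = 261$)
$F = 4761$ ($F = \left(-192 + 261\right)^{2} = 69^{2} = 4761$)
$\sqrt{\left(-211\right) 605 + F} = \sqrt{\left(-211\right) 605 + 4761} = \sqrt{-127655 + 4761} = \sqrt{-122894} = i \sqrt{122894}$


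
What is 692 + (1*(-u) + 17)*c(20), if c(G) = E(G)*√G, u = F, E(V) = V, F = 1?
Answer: 692 + 640*√5 ≈ 2123.1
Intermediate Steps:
u = 1
c(G) = G^(3/2) (c(G) = G*√G = G^(3/2))
692 + (1*(-u) + 17)*c(20) = 692 + (1*(-1*1) + 17)*20^(3/2) = 692 + (1*(-1) + 17)*(40*√5) = 692 + (-1 + 17)*(40*√5) = 692 + 16*(40*√5) = 692 + 640*√5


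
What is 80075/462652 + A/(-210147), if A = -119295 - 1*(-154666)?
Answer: 66151019/13889275692 ≈ 0.0047627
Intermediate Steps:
A = 35371 (A = -119295 + 154666 = 35371)
80075/462652 + A/(-210147) = 80075/462652 + 35371/(-210147) = 80075*(1/462652) + 35371*(-1/210147) = 80075/462652 - 5053/30021 = 66151019/13889275692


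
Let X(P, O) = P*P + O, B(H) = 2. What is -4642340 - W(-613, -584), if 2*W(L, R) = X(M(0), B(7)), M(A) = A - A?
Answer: -4642341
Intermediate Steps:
M(A) = 0
X(P, O) = O + P² (X(P, O) = P² + O = O + P²)
W(L, R) = 1 (W(L, R) = (2 + 0²)/2 = (2 + 0)/2 = (½)*2 = 1)
-4642340 - W(-613, -584) = -4642340 - 1*1 = -4642340 - 1 = -4642341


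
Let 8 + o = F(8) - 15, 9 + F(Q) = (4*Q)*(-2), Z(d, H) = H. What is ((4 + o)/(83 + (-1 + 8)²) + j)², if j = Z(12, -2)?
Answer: 7921/1089 ≈ 7.2736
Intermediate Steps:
F(Q) = -9 - 8*Q (F(Q) = -9 + (4*Q)*(-2) = -9 - 8*Q)
o = -96 (o = -8 + ((-9 - 8*8) - 15) = -8 + ((-9 - 64) - 15) = -8 + (-73 - 15) = -8 - 88 = -96)
j = -2
((4 + o)/(83 + (-1 + 8)²) + j)² = ((4 - 96)/(83 + (-1 + 8)²) - 2)² = (-92/(83 + 7²) - 2)² = (-92/(83 + 49) - 2)² = (-92/132 - 2)² = (-92*1/132 - 2)² = (-23/33 - 2)² = (-89/33)² = 7921/1089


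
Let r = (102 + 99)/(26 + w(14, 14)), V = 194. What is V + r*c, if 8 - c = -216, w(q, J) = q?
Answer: 6598/5 ≈ 1319.6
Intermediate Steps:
r = 201/40 (r = (102 + 99)/(26 + 14) = 201/40 ≈ 5.0250)
c = 224 (c = 8 - 1*(-216) = 8 + 216 = 224)
V + r*c = 194 + (201/40)*224 = 194 + 5628/5 = 6598/5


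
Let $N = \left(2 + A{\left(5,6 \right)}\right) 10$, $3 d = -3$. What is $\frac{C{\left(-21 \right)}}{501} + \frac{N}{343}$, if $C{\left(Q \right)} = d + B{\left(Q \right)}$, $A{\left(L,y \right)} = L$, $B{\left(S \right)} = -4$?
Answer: $\frac{4765}{24549} \approx 0.1941$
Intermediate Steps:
$d = -1$ ($d = \frac{1}{3} \left(-3\right) = -1$)
$C{\left(Q \right)} = -5$ ($C{\left(Q \right)} = -1 - 4 = -5$)
$N = 70$ ($N = \left(2 + 5\right) 10 = 7 \cdot 10 = 70$)
$\frac{C{\left(-21 \right)}}{501} + \frac{N}{343} = - \frac{5}{501} + \frac{70}{343} = \left(-5\right) \frac{1}{501} + 70 \cdot \frac{1}{343} = - \frac{5}{501} + \frac{10}{49} = \frac{4765}{24549}$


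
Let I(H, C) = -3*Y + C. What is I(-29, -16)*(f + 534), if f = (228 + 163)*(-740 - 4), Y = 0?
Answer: 4645920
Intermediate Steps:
f = -290904 (f = 391*(-744) = -290904)
I(H, C) = C (I(H, C) = -3*0 + C = 0 + C = C)
I(-29, -16)*(f + 534) = -16*(-290904 + 534) = -16*(-290370) = 4645920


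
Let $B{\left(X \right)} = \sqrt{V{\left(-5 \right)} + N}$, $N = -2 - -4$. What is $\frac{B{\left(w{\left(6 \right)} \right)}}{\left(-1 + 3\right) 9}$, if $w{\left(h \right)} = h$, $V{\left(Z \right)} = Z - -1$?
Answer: $\frac{i \sqrt{2}}{18} \approx 0.078567 i$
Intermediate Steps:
$V{\left(Z \right)} = 1 + Z$ ($V{\left(Z \right)} = Z + 1 = 1 + Z$)
$N = 2$ ($N = -2 + 4 = 2$)
$B{\left(X \right)} = i \sqrt{2}$ ($B{\left(X \right)} = \sqrt{\left(1 - 5\right) + 2} = \sqrt{-4 + 2} = \sqrt{-2} = i \sqrt{2}$)
$\frac{B{\left(w{\left(6 \right)} \right)}}{\left(-1 + 3\right) 9} = \frac{i \sqrt{2}}{\left(-1 + 3\right) 9} = \frac{i \sqrt{2}}{2 \cdot 9} = \frac{i \sqrt{2}}{18}$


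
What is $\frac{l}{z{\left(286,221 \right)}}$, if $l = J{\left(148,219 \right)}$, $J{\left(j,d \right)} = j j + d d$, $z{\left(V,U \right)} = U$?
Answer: $\frac{69865}{221} \approx 316.13$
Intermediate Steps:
$J{\left(j,d \right)} = d^{2} + j^{2}$ ($J{\left(j,d \right)} = j^{2} + d^{2} = d^{2} + j^{2}$)
$l = 69865$ ($l = 219^{2} + 148^{2} = 47961 + 21904 = 69865$)
$\frac{l}{z{\left(286,221 \right)}} = \frac{69865}{221}$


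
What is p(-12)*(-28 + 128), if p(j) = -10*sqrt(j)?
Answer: -2000*I*sqrt(3) ≈ -3464.1*I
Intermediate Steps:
p(-12)*(-28 + 128) = (-20*I*sqrt(3))*(-28 + 128) = -20*I*sqrt(3)*100 = -2000*I*sqrt(3)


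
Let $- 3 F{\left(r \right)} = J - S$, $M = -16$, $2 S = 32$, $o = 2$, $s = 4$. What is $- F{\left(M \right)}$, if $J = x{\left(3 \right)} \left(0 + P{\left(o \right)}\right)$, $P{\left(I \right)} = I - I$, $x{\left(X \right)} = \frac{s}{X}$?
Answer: $- \frac{16}{3} \approx -5.3333$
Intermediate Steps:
$x{\left(X \right)} = \frac{4}{X}$
$P{\left(I \right)} = 0$
$S = 16$ ($S = \frac{1}{2} \cdot 32 = 16$)
$J = 0$ ($J = \frac{4}{3} \left(0 + 0\right) = 4 \cdot \frac{1}{3} \cdot 0 = \frac{4}{3} \cdot 0 = 0$)
$F{\left(r \right)} = \frac{16}{3}$ ($F{\left(r \right)} = - \frac{0 - 16}{3} = \left(- \frac{1}{3}\right) \left(-16\right) = \frac{16}{3}$)
$- F{\left(M \right)} = \left(-1\right) \frac{16}{3} = - \frac{16}{3}$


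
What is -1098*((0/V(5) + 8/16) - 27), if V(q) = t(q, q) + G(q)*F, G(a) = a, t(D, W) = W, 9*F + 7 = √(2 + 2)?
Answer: 29097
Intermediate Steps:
F = -5/9 (F = -7/9 + √(2 + 2)/9 = -7/9 + √4/9 = -7/9 + (⅑)*2 = -7/9 + 2/9 = -5/9 ≈ -0.55556)
V(q) = 4*q/9 (V(q) = q + q*(-5/9) = q - 5*q/9 = 4*q/9)
-1098*((0/V(5) + 8/16) - 27) = -1098*((0/(((4/9)*5)) + 8/16) - 27) = -1098*((0/(20/9) + 8*(1/16)) - 27) = -1098*((0*(9/20) + ½) - 27) = -1098*((0 + ½) - 27) = -1098*(½ - 27) = -1098*(-53/2) = 29097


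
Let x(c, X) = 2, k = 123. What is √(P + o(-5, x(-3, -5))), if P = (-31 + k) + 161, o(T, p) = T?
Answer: 2*√62 ≈ 15.748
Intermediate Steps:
P = 253 (P = (-31 + 123) + 161 = 92 + 161 = 253)
√(P + o(-5, x(-3, -5))) = √(253 - 5) = √248 = 2*√62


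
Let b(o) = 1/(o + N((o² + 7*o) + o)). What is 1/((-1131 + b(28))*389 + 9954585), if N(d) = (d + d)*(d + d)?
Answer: 4064284/38670142218173 ≈ 1.0510e-7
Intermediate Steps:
N(d) = 4*d² (N(d) = (2*d)*(2*d) = 4*d²)
b(o) = 1/(o + 4*(o² + 8*o)²) (b(o) = 1/(o + 4*((o² + 7*o) + o)²) = 1/(o + 4*(o² + 8*o)²))
1/((-1131 + b(28))*389 + 9954585) = 1/((-1131 + 1/(28*(1 + 4*28*(8 + 28)²)))*389 + 9954585) = 1/((-1131 + 1/(28*(1 + 4*28*36²)))*389 + 9954585) = 1/((-1131 + 1/(28*(1 + 4*28*1296)))*389 + 9954585) = 1/((-1131 + 1/(28*(1 + 145152)))*389 + 9954585) = 1/((-1131 + (1/28)/145153)*389 + 9954585) = 1/((-1131 + (1/28)*(1/145153))*389 + 9954585) = 1/((-1131 + 1/4064284)*389 + 9954585) = 1/(-4596705203/4064284*389 + 9954585) = 1/(-1788118323967/4064284 + 9954585) = 1/(38670142218173/4064284) = 4064284/38670142218173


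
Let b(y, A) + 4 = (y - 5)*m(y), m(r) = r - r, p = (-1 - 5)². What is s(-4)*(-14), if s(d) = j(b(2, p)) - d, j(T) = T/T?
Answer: -70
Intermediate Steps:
p = 36 (p = (-6)² = 36)
m(r) = 0
b(y, A) = -4 (b(y, A) = -4 + (y - 5)*0 = -4 + (-5 + y)*0 = -4 + 0 = -4)
j(T) = 1
s(d) = 1 - d
s(-4)*(-14) = (1 - 1*(-4))*(-14) = (1 + 4)*(-14) = 5*(-14) = -70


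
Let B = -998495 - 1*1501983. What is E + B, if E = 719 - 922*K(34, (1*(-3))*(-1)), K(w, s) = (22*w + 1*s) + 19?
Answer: -3209699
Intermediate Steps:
K(w, s) = 19 + s + 22*w (K(w, s) = (22*w + s) + 19 = (s + 22*w) + 19 = 19 + s + 22*w)
E = -709221 (E = 719 - 922*(19 + (1*(-3))*(-1) + 22*34) = 719 - 922*(19 - 3*(-1) + 748) = 719 - 922*(19 + 3 + 748) = 719 - 922*770 = 719 - 709940 = -709221)
B = -2500478 (B = -998495 - 1501983 = -2500478)
E + B = -709221 - 2500478 = -3209699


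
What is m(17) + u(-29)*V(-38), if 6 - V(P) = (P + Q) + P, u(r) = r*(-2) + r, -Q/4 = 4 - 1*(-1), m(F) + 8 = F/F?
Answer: 2951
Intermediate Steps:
m(F) = -7 (m(F) = -8 + F/F = -8 + 1 = -7)
Q = -20 (Q = -4*(4 - 1*(-1)) = -4*(4 + 1) = -4*5 = -20)
u(r) = -r (u(r) = -2*r + r = -r)
V(P) = 26 - 2*P (V(P) = 6 - ((P - 20) + P) = 6 - ((-20 + P) + P) = 6 - (-20 + 2*P) = 6 + (20 - 2*P) = 26 - 2*P)
m(17) + u(-29)*V(-38) = -7 + (-1*(-29))*(26 - 2*(-38)) = -7 + 29*(26 + 76) = -7 + 29*102 = -7 + 2958 = 2951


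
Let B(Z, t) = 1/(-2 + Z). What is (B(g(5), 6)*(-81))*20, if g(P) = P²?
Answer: -1620/23 ≈ -70.435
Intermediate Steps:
(B(g(5), 6)*(-81))*20 = (-81/(-2 + 5²))*20 = (-81/(-2 + 25))*20 = (-81/23)*20 = ((1/23)*(-81))*20 = -81/23*20 = -1620/23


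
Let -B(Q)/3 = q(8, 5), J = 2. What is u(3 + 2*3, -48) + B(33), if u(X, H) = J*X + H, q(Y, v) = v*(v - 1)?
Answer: -90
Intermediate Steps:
q(Y, v) = v*(-1 + v)
B(Q) = -60 (B(Q) = -15*(-1 + 5) = -15*4 = -3*20 = -60)
u(X, H) = H + 2*X (u(X, H) = 2*X + H = H + 2*X)
u(3 + 2*3, -48) + B(33) = (-48 + 2*(3 + 2*3)) - 60 = (-48 + 2*(3 + 6)) - 60 = (-48 + 2*9) - 60 = (-48 + 18) - 60 = -30 - 60 = -90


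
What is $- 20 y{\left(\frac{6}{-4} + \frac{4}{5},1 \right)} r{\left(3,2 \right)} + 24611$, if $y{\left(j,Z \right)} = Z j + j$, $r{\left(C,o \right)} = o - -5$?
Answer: $24807$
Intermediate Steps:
$r{\left(C,o \right)} = 5 + o$ ($r{\left(C,o \right)} = o + 5 = 5 + o$)
$y{\left(j,Z \right)} = j + Z j$
$- 20 y{\left(\frac{6}{-4} + \frac{4}{5},1 \right)} r{\left(3,2 \right)} + 24611 = - 20 \left(\frac{6}{-4} + \frac{4}{5}\right) \left(1 + 1\right) \left(5 + 2\right) + 24611 = - 20 \left(6 \left(- \frac{1}{4}\right) + 4 \cdot \frac{1}{5}\right) 2 \cdot 7 + 24611 = - 20 \left(- \frac{3}{2} + \frac{4}{5}\right) 2 \cdot 7 + 24611 = - 20 \left(\left(- \frac{7}{10}\right) 2\right) 7 + 24611 = \left(-20\right) \left(- \frac{7}{5}\right) 7 + 24611 = 28 \cdot 7 + 24611 = 196 + 24611 = 24807$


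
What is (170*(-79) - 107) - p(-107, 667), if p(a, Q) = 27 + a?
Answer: -13457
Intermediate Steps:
(170*(-79) - 107) - p(-107, 667) = (170*(-79) - 107) - (27 - 107) = (-13430 - 107) - 1*(-80) = -13537 + 80 = -13457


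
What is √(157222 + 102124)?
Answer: √259346 ≈ 509.26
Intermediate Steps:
√(157222 + 102124) = √259346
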